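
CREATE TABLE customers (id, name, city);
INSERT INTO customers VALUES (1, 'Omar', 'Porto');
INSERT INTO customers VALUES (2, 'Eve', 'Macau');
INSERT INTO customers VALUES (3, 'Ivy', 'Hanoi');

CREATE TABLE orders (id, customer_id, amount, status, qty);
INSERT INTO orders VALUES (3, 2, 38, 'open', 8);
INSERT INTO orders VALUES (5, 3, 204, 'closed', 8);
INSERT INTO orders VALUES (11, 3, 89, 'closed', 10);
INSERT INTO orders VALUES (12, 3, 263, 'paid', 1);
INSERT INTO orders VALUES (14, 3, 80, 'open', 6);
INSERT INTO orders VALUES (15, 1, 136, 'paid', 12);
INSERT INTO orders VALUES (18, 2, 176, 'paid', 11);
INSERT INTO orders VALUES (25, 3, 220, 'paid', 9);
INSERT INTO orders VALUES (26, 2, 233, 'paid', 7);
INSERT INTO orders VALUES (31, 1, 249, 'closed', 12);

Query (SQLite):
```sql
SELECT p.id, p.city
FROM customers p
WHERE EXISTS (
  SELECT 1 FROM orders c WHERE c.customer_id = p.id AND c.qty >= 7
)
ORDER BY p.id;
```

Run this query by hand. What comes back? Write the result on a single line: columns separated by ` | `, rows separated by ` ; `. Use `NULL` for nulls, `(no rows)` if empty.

1 | Porto ; 2 | Macau ; 3 | Hanoi

For each customers row, check whether any orders with matching customer_id has qty >= 7.
Keep rows where that is true.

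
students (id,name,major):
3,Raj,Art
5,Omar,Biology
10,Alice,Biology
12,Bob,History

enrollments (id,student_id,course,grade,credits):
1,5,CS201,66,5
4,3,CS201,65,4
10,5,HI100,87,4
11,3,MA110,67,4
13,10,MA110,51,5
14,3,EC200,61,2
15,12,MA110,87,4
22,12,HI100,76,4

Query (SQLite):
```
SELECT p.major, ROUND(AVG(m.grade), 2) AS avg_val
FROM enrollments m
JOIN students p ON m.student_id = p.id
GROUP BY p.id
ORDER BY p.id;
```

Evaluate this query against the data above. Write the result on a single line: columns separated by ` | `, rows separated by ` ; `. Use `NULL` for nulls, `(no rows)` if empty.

Art | 64.33 ; Biology | 76.5 ; Biology | 51 ; History | 81.5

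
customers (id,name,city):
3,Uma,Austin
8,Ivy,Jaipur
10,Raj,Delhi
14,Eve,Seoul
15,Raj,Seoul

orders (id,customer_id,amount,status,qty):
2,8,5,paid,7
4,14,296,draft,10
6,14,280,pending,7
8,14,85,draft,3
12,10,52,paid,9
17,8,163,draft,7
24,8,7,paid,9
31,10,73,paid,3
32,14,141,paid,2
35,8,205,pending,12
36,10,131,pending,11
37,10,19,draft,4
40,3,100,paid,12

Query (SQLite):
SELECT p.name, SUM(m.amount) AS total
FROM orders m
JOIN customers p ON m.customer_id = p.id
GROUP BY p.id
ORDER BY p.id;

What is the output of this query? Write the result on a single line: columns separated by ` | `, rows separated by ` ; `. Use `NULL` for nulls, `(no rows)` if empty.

Uma | 100 ; Ivy | 380 ; Raj | 275 ; Eve | 802

Join each orders row to its customers via customer_id.
Group joined rows by customers.id; compute SUM(m.amount) per group.
  3: ids {40} → SUM(m.amount)=100
  8: ids {2, 17, 24, 35} → SUM(m.amount)=380
  10: ids {12, 31, 36, 37} → SUM(m.amount)=275
  14: ids {4, 6, 8, 32} → SUM(m.amount)=802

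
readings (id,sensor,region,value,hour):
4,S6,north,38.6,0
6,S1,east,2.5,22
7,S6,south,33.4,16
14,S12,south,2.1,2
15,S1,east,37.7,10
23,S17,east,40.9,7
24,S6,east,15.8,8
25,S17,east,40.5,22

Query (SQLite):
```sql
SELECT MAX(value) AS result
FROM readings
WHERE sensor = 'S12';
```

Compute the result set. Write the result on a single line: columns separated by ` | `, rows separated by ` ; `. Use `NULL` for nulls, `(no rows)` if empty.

2.1

Rows where sensor='S12' → value values: [2.1].
MAX of non-NULL values = 2.1.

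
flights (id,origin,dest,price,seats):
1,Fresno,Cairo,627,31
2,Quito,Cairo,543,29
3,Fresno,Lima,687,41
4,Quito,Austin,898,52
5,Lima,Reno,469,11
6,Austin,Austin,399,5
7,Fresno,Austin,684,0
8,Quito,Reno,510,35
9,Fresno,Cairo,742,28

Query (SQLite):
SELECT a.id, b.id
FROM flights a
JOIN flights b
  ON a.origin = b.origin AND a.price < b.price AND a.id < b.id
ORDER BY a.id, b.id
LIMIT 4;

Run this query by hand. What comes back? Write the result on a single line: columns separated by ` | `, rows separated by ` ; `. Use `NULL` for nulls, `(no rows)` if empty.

1 | 3 ; 1 | 7 ; 1 | 9 ; 2 | 4

Pairs (a,b) with same origin, a.price < b.price, a.id < b.id.
origin groups: Austin:{6} Fresno:{1,3,7,9} Lima:{5} Quito:{2,4,8}
Ordered by (a.id, b.id); first 4.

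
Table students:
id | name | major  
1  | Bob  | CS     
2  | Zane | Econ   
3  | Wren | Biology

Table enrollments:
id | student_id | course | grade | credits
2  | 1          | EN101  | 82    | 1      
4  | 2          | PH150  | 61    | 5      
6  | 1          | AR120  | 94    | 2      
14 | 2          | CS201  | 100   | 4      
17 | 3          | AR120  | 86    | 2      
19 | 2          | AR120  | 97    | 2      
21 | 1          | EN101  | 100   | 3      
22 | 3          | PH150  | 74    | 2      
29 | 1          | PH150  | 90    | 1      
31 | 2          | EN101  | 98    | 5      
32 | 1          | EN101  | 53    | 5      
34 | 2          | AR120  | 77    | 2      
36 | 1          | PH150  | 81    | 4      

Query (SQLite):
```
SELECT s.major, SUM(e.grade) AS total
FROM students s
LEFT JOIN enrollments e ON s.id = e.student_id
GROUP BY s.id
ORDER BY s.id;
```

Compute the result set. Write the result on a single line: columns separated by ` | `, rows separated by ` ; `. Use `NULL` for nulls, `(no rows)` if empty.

CS | 500 ; Econ | 433 ; Biology | 160

LEFT JOIN keeps every students row; unmatched ones get NULL for enrollments columns.
Group by students.id and compute SUM(e.grade). SUM over an all-NULL group is NULL.
  1: ids {2, 6, 21, 29, 32, 36} → SUM(e.grade)=500
  2: ids {4, 14, 19, 31, 34} → SUM(e.grade)=433
  3: ids {17, 22} → SUM(e.grade)=160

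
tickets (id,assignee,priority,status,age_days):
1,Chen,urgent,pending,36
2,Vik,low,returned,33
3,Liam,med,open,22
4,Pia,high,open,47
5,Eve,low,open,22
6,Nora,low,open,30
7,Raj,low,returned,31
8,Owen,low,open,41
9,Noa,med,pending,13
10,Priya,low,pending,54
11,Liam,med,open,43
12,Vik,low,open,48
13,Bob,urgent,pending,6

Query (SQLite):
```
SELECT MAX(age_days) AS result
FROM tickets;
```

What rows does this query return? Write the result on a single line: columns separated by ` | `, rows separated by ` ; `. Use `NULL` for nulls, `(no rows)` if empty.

All age_days values: [36, 33, 22, 47, 22, 30, 31, 41, 13, 54, 43, 48, 6].
MAX of non-NULL values = 54.

54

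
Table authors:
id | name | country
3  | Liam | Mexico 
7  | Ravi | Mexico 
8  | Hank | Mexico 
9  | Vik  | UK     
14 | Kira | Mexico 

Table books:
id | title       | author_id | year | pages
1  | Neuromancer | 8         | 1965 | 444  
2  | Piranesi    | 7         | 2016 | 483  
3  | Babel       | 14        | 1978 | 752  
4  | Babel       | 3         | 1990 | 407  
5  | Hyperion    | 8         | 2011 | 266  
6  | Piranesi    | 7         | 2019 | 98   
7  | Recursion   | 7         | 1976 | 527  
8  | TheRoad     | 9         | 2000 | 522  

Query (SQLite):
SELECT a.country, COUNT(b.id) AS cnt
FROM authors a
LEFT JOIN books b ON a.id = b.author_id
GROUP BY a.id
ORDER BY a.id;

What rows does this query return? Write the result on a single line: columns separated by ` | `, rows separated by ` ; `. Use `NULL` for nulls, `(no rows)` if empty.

Mexico | 1 ; Mexico | 3 ; Mexico | 2 ; UK | 1 ; Mexico | 1

LEFT JOIN keeps every authors row; unmatched ones get NULL for books columns.
Group by authors.id and compute COUNT(b.id). COUNT(col) of an all-NULL group is 0.
  3: ids {4} → COUNT(b.id)=1
  7: ids {2, 6, 7} → COUNT(b.id)=3
  8: ids {1, 5} → COUNT(b.id)=2
  9: ids {8} → COUNT(b.id)=1
  14: ids {3} → COUNT(b.id)=1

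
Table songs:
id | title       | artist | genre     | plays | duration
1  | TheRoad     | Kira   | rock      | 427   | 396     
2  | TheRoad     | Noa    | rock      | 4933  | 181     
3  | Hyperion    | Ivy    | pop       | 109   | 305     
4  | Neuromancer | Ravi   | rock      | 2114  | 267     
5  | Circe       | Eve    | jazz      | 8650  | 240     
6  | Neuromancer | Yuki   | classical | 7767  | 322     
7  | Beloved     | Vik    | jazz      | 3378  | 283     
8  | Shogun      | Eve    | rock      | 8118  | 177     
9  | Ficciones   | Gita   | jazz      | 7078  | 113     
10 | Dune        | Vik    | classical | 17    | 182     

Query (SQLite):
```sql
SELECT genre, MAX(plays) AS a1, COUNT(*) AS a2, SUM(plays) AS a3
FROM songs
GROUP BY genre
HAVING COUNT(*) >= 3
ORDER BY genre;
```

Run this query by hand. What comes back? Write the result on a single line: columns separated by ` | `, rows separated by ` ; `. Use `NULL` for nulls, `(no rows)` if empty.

jazz | 8650 | 3 | 19106 ; rock | 8118 | 4 | 15592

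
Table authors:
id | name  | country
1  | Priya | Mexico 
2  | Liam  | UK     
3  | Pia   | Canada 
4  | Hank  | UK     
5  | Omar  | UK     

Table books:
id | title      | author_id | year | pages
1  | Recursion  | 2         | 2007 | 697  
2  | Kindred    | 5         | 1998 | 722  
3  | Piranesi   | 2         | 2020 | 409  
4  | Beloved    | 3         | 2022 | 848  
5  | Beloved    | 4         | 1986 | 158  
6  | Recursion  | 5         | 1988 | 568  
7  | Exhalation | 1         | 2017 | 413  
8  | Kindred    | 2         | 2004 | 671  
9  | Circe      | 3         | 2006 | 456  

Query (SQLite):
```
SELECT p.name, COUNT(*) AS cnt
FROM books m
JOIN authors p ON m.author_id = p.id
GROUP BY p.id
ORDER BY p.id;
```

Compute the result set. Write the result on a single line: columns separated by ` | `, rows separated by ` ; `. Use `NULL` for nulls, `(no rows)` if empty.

Join each books row to its authors via author_id.
Group joined rows by authors.id; compute COUNT(*) per group.
  1: ids {7} → COUNT(*)=1
  2: ids {1, 3, 8} → COUNT(*)=3
  3: ids {4, 9} → COUNT(*)=2
  4: ids {5} → COUNT(*)=1
  5: ids {2, 6} → COUNT(*)=2

Priya | 1 ; Liam | 3 ; Pia | 2 ; Hank | 1 ; Omar | 2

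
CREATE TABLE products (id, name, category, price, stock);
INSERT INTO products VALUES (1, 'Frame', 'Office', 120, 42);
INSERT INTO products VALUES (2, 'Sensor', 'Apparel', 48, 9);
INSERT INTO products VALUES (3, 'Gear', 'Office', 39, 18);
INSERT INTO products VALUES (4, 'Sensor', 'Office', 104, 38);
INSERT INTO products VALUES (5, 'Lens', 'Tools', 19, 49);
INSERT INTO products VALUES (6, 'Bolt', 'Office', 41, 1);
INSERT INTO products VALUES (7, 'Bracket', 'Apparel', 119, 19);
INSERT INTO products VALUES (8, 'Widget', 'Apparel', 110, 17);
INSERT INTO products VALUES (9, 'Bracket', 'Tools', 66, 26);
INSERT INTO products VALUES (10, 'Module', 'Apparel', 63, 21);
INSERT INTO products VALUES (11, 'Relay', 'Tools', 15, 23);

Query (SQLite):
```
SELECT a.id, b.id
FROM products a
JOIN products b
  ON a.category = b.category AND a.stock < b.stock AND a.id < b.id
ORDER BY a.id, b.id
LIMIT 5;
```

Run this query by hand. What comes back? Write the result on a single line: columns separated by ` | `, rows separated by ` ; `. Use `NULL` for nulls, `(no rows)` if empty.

2 | 7 ; 2 | 8 ; 2 | 10 ; 3 | 4 ; 7 | 10

Pairs (a,b) with same category, a.stock < b.stock, a.id < b.id.
category groups: Apparel:{2,7,8,10} Office:{1,3,4,6} Tools:{5,9,11}
Ordered by (a.id, b.id); first 5.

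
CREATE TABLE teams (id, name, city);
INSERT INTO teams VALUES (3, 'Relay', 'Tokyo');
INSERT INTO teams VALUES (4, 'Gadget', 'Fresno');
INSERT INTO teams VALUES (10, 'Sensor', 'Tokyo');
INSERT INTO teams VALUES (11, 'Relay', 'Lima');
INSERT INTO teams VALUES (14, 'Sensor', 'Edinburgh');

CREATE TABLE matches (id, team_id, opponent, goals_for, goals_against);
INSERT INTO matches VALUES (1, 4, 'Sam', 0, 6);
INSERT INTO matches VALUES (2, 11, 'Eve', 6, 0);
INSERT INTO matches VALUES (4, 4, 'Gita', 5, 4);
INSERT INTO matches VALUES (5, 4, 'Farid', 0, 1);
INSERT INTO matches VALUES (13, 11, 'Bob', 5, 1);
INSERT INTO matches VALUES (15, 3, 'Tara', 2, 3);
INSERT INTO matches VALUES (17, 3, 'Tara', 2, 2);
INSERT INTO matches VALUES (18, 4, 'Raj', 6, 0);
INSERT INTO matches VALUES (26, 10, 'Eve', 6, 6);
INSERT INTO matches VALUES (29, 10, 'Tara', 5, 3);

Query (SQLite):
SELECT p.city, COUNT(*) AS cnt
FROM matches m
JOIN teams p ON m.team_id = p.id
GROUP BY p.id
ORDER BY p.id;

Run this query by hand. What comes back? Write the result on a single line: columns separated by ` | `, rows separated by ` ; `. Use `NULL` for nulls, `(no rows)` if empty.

Tokyo | 2 ; Fresno | 4 ; Tokyo | 2 ; Lima | 2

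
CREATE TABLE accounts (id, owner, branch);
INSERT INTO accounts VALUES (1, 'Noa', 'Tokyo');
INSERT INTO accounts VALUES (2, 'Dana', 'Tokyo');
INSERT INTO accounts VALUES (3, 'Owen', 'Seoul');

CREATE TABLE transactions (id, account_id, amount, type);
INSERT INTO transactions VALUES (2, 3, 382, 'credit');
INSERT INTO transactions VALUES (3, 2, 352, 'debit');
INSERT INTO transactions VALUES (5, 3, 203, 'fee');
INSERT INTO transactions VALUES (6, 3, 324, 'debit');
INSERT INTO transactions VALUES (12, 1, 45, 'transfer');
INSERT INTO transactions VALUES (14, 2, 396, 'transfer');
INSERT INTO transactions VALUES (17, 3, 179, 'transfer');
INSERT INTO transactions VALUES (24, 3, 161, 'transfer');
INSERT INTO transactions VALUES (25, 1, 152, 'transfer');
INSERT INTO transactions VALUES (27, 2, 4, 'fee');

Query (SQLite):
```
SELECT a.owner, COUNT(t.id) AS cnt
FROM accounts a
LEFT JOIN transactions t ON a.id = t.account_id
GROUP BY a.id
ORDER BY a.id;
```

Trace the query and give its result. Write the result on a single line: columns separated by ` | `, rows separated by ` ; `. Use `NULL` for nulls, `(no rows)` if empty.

Noa | 2 ; Dana | 3 ; Owen | 5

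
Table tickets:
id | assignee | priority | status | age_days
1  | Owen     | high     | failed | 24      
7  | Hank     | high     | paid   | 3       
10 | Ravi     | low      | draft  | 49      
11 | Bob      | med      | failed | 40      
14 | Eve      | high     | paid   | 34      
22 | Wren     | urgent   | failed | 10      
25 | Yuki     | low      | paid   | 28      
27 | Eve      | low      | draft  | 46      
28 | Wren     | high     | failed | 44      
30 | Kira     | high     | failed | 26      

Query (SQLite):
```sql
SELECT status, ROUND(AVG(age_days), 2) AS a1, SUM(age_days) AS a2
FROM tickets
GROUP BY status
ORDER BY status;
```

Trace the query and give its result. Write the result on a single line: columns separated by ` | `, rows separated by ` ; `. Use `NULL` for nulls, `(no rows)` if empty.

Group tickets by status.
Per group compute: ROUND(AVG(age_days), 2), SUM(age_days).
  draft: ids {10, 27} → ROUND(AVG(age_days), 2)=47.5, SUM(age_days)=95
  failed: ids {1, 11, 22, 28, 30} → ROUND(AVG(age_days), 2)=28.8, SUM(age_days)=144
  paid: ids {7, 14, 25} → ROUND(AVG(age_days), 2)=21.67, SUM(age_days)=65

draft | 47.5 | 95 ; failed | 28.8 | 144 ; paid | 21.67 | 65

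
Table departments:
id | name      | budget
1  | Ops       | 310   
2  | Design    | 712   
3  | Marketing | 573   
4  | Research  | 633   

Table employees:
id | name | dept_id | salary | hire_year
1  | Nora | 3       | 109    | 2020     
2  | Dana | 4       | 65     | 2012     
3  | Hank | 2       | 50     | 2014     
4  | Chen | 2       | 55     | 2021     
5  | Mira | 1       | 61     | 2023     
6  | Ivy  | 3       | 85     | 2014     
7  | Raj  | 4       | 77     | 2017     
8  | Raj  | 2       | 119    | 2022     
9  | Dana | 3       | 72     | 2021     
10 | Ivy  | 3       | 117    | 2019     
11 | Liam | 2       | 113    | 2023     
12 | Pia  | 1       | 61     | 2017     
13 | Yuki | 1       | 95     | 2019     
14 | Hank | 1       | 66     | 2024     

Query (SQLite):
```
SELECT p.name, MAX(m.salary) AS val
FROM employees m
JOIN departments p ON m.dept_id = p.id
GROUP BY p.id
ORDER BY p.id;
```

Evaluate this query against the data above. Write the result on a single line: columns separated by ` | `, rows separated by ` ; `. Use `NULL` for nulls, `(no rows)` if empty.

Join each employees row to its departments via dept_id.
Group joined rows by departments.id; compute MAX(m.salary) per group.
  1: ids {5, 12, 13, 14} → MAX(m.salary)=95
  2: ids {3, 4, 8, 11} → MAX(m.salary)=119
  3: ids {1, 6, 9, 10} → MAX(m.salary)=117
  4: ids {2, 7} → MAX(m.salary)=77

Ops | 95 ; Design | 119 ; Marketing | 117 ; Research | 77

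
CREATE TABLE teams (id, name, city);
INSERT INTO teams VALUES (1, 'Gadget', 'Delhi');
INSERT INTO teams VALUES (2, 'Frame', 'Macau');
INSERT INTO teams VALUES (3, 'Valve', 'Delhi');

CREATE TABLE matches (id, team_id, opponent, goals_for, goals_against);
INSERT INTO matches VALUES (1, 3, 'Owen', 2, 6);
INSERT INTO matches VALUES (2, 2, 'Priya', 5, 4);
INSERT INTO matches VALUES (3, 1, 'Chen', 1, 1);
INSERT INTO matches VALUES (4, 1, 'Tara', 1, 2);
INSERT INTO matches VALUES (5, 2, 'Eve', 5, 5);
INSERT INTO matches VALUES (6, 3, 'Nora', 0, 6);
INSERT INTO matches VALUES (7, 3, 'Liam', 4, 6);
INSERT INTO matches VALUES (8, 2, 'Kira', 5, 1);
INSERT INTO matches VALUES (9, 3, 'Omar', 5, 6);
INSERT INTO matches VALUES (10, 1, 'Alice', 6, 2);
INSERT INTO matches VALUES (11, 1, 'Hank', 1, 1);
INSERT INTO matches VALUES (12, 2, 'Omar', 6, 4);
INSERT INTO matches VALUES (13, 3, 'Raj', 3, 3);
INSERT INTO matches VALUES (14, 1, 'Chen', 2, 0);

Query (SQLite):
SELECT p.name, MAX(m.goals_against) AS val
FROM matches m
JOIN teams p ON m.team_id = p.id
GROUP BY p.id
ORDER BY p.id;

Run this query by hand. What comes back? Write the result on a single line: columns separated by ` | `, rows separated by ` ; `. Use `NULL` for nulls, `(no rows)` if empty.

Gadget | 2 ; Frame | 5 ; Valve | 6

Join each matches row to its teams via team_id.
Group joined rows by teams.id; compute MAX(m.goals_against) per group.
  1: ids {3, 4, 10, 11, 14} → MAX(m.goals_against)=2
  2: ids {2, 5, 8, 12} → MAX(m.goals_against)=5
  3: ids {1, 6, 7, 9, 13} → MAX(m.goals_against)=6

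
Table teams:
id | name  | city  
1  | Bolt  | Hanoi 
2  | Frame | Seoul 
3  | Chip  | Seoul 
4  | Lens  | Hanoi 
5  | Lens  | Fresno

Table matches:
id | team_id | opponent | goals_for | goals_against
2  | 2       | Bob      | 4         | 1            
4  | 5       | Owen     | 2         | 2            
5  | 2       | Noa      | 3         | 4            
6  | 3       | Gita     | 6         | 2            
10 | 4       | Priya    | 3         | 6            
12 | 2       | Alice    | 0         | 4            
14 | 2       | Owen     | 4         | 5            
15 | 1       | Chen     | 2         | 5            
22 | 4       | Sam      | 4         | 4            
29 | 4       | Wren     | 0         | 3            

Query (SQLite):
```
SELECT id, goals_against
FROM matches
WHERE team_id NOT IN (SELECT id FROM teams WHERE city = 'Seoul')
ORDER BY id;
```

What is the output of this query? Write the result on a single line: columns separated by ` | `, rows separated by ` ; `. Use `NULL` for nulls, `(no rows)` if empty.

4 | 2 ; 10 | 6 ; 15 | 5 ; 22 | 4 ; 29 | 3

Inner query: teams.id where city = 'Seoul'.
Outer: keep matches rows whose team_id is not in that set.
Inner query → {2, 3}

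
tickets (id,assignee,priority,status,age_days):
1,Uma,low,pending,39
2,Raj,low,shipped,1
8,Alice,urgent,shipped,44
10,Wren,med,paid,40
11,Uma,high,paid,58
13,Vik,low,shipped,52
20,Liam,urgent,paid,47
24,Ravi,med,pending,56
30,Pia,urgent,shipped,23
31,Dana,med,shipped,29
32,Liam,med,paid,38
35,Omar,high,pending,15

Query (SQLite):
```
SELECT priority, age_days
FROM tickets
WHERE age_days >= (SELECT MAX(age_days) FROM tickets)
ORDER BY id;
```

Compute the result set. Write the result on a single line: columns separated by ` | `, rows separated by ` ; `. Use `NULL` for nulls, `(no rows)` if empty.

Scalar subquery: MAX(age_days) over all tickets rows = 58.
Keep rows where age_days >= that value.

high | 58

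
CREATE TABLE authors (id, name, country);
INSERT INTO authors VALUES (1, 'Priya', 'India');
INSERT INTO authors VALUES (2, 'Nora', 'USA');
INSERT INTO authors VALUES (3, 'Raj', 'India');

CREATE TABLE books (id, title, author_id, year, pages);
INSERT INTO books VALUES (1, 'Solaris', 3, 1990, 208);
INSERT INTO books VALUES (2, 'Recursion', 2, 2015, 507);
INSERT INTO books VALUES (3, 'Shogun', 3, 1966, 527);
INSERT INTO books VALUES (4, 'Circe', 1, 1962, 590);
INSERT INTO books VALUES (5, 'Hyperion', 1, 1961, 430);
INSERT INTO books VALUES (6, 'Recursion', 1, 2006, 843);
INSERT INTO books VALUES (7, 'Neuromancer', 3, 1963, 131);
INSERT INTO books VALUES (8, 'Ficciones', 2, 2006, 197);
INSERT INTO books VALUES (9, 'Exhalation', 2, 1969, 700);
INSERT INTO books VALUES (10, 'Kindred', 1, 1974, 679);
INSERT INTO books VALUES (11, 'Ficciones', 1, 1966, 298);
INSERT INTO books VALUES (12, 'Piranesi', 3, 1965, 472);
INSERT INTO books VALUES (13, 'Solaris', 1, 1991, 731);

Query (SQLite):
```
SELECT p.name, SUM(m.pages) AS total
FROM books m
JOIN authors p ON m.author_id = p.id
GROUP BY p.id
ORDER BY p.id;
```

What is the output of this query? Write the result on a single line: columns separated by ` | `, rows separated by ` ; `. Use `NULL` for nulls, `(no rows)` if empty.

Priya | 3571 ; Nora | 1404 ; Raj | 1338

Join each books row to its authors via author_id.
Group joined rows by authors.id; compute SUM(m.pages) per group.
  1: ids {4, 5, 6, 10, 11, 13} → SUM(m.pages)=3571
  2: ids {2, 8, 9} → SUM(m.pages)=1404
  3: ids {1, 3, 7, 12} → SUM(m.pages)=1338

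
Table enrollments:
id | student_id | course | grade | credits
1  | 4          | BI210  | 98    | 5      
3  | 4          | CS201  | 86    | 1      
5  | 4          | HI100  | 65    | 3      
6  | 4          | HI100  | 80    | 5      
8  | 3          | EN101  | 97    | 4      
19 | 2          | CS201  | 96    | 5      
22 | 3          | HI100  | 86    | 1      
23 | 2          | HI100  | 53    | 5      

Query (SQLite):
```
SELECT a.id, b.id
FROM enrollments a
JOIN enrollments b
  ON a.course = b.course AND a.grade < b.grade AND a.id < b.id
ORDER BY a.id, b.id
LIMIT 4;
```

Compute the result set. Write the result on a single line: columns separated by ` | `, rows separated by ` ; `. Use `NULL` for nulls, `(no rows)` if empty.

3 | 19 ; 5 | 6 ; 5 | 22 ; 6 | 22

Pairs (a,b) with same course, a.grade < b.grade, a.id < b.id.
course groups: BI210:{1} CS201:{3,19} EN101:{8} HI100:{5,6,22,23}
Ordered by (a.id, b.id); first 4.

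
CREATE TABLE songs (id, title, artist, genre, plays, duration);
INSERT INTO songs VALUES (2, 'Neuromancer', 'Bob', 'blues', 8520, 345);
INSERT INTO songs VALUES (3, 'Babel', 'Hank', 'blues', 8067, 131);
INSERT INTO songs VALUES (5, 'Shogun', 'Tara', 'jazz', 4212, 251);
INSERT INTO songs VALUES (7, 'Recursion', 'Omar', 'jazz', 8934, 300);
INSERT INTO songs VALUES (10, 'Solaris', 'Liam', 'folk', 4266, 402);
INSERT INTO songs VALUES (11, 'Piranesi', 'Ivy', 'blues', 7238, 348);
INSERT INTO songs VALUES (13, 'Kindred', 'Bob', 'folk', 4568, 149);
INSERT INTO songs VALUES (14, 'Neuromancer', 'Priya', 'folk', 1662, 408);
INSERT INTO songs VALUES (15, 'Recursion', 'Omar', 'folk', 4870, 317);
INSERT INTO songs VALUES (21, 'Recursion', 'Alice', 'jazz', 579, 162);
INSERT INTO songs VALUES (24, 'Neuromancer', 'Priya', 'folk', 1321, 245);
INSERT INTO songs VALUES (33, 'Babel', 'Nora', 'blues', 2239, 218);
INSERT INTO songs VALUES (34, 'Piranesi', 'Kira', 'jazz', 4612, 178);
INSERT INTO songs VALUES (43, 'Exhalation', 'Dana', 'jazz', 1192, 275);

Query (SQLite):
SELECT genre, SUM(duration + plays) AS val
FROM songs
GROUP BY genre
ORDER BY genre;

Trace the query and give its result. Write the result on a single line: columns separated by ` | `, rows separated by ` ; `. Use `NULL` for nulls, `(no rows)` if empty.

blues | 27106 ; folk | 18208 ; jazz | 20695

For each row compute duration + plays.
Group by genre; take SUM of the expression per group.
  blues: ids {2, 3, 11, 33} → SUM(duration + plays)=27106
  folk: ids {10, 13, 14, 15, 24} → SUM(duration + plays)=18208
  jazz: ids {5, 7, 21, 34, 43} → SUM(duration + plays)=20695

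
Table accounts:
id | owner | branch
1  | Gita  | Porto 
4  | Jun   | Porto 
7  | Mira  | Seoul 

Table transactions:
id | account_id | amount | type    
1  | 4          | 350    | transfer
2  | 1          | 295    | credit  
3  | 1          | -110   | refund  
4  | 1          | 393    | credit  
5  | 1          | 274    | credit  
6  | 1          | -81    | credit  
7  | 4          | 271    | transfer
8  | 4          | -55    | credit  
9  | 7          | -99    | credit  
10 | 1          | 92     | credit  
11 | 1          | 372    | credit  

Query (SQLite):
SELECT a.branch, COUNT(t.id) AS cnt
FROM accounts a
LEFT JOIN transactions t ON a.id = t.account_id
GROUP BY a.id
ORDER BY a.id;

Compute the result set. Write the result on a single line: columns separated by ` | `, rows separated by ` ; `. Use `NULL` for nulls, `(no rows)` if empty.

LEFT JOIN keeps every accounts row; unmatched ones get NULL for transactions columns.
Group by accounts.id and compute COUNT(t.id). COUNT(col) of an all-NULL group is 0.
  1: ids {2, 3, 4, 5, 6, 10, 11} → COUNT(t.id)=7
  4: ids {1, 7, 8} → COUNT(t.id)=3
  7: ids {9} → COUNT(t.id)=1

Porto | 7 ; Porto | 3 ; Seoul | 1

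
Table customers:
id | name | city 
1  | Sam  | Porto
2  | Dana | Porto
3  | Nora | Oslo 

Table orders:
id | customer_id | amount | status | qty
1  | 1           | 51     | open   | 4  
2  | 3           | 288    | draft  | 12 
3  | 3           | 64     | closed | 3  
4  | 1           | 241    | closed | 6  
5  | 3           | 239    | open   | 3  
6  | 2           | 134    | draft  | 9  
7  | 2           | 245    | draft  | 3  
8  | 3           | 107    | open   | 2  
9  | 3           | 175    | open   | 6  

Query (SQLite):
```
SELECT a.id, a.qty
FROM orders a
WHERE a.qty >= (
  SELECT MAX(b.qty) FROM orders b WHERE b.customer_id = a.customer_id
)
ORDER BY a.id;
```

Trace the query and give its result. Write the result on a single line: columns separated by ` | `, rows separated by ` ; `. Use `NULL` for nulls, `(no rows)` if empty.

For each orders row a, compute MAX(qty) over rows sharing a.customer_id.
Keep row a if a.qty >= that per-group MAX.
  customer_id=1: MAX(qty) = 6
  customer_id=2: MAX(qty) = 9
  customer_id=3: MAX(qty) = 12

2 | 12 ; 4 | 6 ; 6 | 9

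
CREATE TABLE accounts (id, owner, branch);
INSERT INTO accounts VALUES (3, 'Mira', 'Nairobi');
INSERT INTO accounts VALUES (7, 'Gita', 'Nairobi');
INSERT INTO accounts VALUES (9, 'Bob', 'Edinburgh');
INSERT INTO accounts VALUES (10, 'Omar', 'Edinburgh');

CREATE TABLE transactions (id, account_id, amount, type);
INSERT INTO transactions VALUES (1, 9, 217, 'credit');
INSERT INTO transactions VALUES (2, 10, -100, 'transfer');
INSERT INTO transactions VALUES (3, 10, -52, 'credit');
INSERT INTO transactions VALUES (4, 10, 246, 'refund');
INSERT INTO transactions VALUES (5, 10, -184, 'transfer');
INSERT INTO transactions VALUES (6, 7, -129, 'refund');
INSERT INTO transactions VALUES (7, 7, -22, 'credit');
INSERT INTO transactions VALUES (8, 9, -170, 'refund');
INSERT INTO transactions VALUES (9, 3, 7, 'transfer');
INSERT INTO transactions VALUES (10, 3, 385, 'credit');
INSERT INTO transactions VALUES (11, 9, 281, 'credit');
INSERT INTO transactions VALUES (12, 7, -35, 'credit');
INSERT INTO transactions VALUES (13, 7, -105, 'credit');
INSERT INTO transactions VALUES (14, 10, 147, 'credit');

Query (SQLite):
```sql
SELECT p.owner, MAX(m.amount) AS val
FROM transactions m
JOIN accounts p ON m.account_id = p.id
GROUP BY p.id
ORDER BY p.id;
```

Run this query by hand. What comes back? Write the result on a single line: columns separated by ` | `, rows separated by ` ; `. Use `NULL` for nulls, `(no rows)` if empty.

Join each transactions row to its accounts via account_id.
Group joined rows by accounts.id; compute MAX(m.amount) per group.
  3: ids {9, 10} → MAX(m.amount)=385
  7: ids {6, 7, 12, 13} → MAX(m.amount)=-22
  9: ids {1, 8, 11} → MAX(m.amount)=281
  10: ids {2, 3, 4, 5, 14} → MAX(m.amount)=246

Mira | 385 ; Gita | -22 ; Bob | 281 ; Omar | 246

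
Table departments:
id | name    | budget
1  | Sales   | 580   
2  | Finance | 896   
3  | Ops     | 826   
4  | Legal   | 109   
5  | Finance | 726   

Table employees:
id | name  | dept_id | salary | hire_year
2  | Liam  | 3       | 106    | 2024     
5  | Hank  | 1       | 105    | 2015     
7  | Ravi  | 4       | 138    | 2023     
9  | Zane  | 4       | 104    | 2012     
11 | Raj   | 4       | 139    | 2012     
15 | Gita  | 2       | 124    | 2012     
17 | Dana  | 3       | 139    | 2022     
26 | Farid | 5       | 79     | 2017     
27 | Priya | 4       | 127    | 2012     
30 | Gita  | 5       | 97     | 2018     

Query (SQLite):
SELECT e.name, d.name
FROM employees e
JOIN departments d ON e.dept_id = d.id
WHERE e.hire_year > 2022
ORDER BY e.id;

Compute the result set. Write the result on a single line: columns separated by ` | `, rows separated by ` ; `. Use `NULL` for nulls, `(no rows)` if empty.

Liam | Ops ; Ravi | Legal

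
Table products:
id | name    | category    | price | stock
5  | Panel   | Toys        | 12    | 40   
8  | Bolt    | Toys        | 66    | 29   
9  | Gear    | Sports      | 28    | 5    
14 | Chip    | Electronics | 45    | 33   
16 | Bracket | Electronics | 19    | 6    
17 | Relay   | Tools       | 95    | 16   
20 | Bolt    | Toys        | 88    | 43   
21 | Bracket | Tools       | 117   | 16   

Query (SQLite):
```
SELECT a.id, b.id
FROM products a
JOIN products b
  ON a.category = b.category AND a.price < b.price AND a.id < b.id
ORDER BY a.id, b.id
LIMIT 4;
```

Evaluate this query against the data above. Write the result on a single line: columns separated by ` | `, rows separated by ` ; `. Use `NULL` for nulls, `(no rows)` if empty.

5 | 8 ; 5 | 20 ; 8 | 20 ; 17 | 21

Pairs (a,b) with same category, a.price < b.price, a.id < b.id.
category groups: Electronics:{14,16} Sports:{9} Tools:{17,21} Toys:{5,8,20}
Ordered by (a.id, b.id); first 4.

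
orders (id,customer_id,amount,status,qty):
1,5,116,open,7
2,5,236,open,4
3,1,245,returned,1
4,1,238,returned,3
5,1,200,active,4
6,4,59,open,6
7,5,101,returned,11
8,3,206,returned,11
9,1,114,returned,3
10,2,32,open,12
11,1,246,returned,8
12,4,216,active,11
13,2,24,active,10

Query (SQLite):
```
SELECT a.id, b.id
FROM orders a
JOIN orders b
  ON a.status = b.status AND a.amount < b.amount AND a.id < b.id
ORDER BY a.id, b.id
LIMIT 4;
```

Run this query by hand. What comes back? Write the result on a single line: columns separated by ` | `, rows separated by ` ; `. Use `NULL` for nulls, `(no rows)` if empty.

1 | 2 ; 3 | 11 ; 4 | 11 ; 5 | 12

Pairs (a,b) with same status, a.amount < b.amount, a.id < b.id.
status groups: active:{5,12,13} open:{1,2,6,10} returned:{3,4,7,8,9,11}
Ordered by (a.id, b.id); first 4.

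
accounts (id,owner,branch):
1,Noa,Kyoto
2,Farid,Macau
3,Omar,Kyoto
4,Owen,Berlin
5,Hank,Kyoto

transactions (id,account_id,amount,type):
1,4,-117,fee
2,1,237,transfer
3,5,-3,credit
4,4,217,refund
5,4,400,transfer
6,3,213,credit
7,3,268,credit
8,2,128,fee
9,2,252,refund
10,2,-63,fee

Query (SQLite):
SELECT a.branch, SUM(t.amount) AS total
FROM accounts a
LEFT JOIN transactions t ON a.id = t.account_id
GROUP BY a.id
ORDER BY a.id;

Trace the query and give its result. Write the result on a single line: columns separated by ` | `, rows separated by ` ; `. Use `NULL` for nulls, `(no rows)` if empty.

Kyoto | 237 ; Macau | 317 ; Kyoto | 481 ; Berlin | 500 ; Kyoto | -3

LEFT JOIN keeps every accounts row; unmatched ones get NULL for transactions columns.
Group by accounts.id and compute SUM(t.amount). SUM over an all-NULL group is NULL.
  1: ids {2} → SUM(t.amount)=237
  2: ids {8, 9, 10} → SUM(t.amount)=317
  3: ids {6, 7} → SUM(t.amount)=481
  4: ids {1, 4, 5} → SUM(t.amount)=500
  5: ids {3} → SUM(t.amount)=-3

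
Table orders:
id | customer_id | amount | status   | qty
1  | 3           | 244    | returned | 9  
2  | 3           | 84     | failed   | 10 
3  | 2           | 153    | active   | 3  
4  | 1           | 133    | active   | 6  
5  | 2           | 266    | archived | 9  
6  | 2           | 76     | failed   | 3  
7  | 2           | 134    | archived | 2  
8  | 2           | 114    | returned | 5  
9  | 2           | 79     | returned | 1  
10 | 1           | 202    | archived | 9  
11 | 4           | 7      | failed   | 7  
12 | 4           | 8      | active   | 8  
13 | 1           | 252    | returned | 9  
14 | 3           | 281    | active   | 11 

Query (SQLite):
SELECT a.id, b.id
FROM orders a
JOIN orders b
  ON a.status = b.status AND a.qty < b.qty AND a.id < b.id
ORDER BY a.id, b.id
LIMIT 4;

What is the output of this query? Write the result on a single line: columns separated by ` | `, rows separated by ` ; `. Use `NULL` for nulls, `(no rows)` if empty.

Pairs (a,b) with same status, a.qty < b.qty, a.id < b.id.
status groups: active:{3,4,12,14} archived:{5,7,10} failed:{2,6,11} returned:{1,8,9,13}
Ordered by (a.id, b.id); first 4.

3 | 4 ; 3 | 12 ; 3 | 14 ; 4 | 12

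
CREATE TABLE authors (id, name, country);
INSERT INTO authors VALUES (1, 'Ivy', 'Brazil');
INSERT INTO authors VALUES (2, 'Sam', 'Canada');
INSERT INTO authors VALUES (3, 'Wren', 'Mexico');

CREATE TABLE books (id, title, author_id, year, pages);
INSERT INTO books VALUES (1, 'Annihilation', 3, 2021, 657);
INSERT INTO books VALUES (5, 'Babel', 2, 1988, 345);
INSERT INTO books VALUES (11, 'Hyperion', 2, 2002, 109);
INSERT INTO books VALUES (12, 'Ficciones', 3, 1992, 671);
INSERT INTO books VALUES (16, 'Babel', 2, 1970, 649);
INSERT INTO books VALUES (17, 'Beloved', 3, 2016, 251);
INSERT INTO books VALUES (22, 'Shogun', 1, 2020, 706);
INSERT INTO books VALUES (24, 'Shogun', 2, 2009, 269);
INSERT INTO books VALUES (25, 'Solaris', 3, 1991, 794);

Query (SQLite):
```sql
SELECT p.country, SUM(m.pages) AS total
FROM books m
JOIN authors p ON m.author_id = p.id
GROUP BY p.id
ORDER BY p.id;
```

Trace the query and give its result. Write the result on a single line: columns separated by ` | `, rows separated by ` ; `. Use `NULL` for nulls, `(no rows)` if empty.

Join each books row to its authors via author_id.
Group joined rows by authors.id; compute SUM(m.pages) per group.
  1: ids {22} → SUM(m.pages)=706
  2: ids {5, 11, 16, 24} → SUM(m.pages)=1372
  3: ids {1, 12, 17, 25} → SUM(m.pages)=2373

Brazil | 706 ; Canada | 1372 ; Mexico | 2373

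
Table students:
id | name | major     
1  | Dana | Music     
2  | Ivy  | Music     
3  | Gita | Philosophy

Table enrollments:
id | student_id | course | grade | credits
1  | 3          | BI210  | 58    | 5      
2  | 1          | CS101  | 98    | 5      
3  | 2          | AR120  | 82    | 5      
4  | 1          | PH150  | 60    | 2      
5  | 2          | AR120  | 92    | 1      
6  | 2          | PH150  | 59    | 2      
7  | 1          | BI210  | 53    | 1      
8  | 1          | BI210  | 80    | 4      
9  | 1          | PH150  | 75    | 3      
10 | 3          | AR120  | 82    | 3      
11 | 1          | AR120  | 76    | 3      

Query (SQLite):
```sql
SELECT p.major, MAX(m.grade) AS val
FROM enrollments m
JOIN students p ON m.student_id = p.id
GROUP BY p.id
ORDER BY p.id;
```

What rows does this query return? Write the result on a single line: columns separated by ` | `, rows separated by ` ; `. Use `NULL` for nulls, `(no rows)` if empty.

Music | 98 ; Music | 92 ; Philosophy | 82

Join each enrollments row to its students via student_id.
Group joined rows by students.id; compute MAX(m.grade) per group.
  1: ids {2, 4, 7, 8, 9, 11} → MAX(m.grade)=98
  2: ids {3, 5, 6} → MAX(m.grade)=92
  3: ids {1, 10} → MAX(m.grade)=82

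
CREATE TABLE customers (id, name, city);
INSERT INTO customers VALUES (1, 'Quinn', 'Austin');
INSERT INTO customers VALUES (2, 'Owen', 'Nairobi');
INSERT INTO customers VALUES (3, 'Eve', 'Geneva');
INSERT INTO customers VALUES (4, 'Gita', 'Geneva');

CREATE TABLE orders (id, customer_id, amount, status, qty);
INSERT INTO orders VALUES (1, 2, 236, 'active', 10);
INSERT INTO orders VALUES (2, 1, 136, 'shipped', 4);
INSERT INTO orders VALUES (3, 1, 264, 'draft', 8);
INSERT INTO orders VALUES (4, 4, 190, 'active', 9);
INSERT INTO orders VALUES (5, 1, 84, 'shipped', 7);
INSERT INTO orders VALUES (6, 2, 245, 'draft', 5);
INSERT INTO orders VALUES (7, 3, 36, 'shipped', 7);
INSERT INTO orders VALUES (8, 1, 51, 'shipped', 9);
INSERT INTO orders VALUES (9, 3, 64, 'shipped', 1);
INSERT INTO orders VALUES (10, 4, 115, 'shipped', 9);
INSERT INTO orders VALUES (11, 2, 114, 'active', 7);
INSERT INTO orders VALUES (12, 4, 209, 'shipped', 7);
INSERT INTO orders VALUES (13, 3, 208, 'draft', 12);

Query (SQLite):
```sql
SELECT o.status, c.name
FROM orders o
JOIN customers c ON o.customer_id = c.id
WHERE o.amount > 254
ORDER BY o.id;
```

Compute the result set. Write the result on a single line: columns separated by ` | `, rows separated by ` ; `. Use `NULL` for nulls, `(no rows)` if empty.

draft | Quinn

Each orders row matches the customers row where customer_id = customers.id.
Then keep rows with o.amount > 254.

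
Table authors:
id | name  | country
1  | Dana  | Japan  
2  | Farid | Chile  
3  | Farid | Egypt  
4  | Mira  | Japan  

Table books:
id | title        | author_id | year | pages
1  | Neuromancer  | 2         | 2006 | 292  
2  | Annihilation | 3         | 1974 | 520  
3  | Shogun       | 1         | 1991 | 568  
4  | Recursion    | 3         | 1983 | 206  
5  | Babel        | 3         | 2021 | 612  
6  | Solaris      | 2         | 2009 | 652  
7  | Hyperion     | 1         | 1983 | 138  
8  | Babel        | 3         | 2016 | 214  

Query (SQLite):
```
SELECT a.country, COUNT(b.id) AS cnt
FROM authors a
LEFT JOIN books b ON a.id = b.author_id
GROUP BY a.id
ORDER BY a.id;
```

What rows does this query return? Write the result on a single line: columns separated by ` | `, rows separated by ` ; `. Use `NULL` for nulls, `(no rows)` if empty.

Japan | 2 ; Chile | 2 ; Egypt | 4 ; Japan | 0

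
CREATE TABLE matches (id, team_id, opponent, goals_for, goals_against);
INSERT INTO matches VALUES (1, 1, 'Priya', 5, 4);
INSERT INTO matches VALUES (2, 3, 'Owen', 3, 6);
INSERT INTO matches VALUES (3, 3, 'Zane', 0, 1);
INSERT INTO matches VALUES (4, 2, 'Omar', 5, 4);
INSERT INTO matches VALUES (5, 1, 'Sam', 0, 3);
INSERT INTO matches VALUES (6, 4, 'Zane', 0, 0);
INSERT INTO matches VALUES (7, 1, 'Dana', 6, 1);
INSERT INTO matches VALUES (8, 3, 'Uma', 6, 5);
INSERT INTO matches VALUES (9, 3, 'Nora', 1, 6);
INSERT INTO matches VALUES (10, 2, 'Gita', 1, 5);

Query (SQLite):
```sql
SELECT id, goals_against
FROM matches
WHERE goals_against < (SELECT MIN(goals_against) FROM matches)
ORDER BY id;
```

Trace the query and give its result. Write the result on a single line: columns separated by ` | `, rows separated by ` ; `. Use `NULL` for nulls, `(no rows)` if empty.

Scalar subquery: MIN(goals_against) over all matches rows = 0.
Keep rows where goals_against < that value.

(no rows)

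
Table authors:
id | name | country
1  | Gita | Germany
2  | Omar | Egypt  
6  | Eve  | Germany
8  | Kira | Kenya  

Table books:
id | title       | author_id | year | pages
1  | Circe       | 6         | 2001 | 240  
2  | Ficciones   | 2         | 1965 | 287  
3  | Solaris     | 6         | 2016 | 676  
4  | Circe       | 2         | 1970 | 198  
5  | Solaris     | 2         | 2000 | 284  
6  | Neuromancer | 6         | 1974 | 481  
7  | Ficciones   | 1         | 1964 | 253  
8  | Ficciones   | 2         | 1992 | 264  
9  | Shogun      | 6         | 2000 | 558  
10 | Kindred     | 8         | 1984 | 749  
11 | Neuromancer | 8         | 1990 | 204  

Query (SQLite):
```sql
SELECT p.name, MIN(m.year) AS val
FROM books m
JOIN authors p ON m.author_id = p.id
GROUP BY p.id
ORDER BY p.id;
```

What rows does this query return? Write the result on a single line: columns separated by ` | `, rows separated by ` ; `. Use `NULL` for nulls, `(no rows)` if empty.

Join each books row to its authors via author_id.
Group joined rows by authors.id; compute MIN(m.year) per group.
  1: ids {7} → MIN(m.year)=1964
  2: ids {2, 4, 5, 8} → MIN(m.year)=1965
  6: ids {1, 3, 6, 9} → MIN(m.year)=1974
  8: ids {10, 11} → MIN(m.year)=1984

Gita | 1964 ; Omar | 1965 ; Eve | 1974 ; Kira | 1984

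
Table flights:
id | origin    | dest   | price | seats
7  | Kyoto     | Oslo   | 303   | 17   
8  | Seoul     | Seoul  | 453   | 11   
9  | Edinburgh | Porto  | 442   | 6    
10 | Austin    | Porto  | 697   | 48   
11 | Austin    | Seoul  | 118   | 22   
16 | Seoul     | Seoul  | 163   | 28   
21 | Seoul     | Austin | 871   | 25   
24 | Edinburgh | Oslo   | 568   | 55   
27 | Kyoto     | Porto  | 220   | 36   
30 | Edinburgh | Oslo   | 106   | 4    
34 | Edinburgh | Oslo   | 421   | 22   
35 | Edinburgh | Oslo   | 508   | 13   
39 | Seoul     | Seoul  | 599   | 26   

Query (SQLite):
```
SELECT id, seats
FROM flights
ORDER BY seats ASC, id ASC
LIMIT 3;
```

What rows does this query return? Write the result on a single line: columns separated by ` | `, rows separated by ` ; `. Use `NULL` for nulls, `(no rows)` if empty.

30 | 4 ; 9 | 6 ; 8 | 11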